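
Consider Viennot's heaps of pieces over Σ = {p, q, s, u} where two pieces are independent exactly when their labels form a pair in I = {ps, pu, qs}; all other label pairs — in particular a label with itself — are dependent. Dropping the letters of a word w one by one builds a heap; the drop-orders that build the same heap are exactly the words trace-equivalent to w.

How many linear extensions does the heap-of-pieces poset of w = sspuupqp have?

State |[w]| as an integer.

15

0(s) covers ∅
1(s) covers 0:s
2(p) covers ∅
3(u) covers 1:s
4(u) covers 3:u
5(p) covers 2:p
6(q) covers 4:u, 5:p
7(p) covers 6:q
floor of heap: 0:s, 2:p
completions by unplaced set U, small U first (add the entries for U minus each lowest piece of U):
  |U|=1: {7}:1
  |U|=2: {6,7}:1
  |U|=3: {4,6,7}:1  {5,6,7}:1
  |U|=4: {2,5,6,7}:1  {3,4,6,7}:1  {4,5,6,7}:2
  |U|=5: {1,3,4,6,7}:1  {2,4,5,6,7}:3  {3,4,5,6,7}:3
  |U|=6: {0,1,3,4,6,7}:1  {1,3,4,5,6,7}:4  {2,3,4,5,6,7}:6
  start at 0(s): 10
  start at 2(p): 5
sum over floor = 15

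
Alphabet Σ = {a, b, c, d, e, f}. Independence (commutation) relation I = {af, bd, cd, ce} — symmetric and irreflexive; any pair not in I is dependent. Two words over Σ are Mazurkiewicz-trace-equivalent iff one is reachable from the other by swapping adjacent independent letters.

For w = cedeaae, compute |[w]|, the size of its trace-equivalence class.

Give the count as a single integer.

drop 0:c onto floor
drop 1:e onto floor
drop 2:d onto {1:e}
drop 3:e onto {2:d}
drop 4:a onto {0:c, 3:e}
drop 5:a onto {4:a}
drop 6:e onto {5:a}
ground layer = {0:c, 1:e}
drop-orders for the pieces not yet dropped (sum over which currently-grounded one goes next):
  1 to go: {6} 1
  2 to go: {5,6} 1
  3 to go: {4,5,6} 1
  4 to go: {0,4,5,6} 1  {3,4,5,6} 1
  5 to go: {0,3,4,5,6} 2  {2,3,4,5,6} 1
  if 0:c drops first: 1 orders
  if 1:e drops first: 3 orders
heap linearizations: 4

4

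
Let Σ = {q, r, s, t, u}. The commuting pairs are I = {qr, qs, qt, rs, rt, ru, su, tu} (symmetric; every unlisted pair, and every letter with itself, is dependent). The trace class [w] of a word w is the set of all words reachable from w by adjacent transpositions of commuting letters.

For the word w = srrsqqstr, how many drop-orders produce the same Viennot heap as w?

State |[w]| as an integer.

1260

drop 0:s onto floor
drop 1:r onto floor
drop 2:r onto {1:r}
drop 3:s onto {0:s}
drop 4:q onto floor
drop 5:q onto {4:q}
drop 6:s onto {3:s}
drop 7:t onto {6:s}
drop 8:r onto {2:r}
ground layer = {0:s, 1:r, 4:q}
drop-orders for the pieces not yet dropped (sum over which currently-grounded one goes next):
  1 to go: {5} 1  {7} 1  {8} 1
  2 to go: {2,8} 1  {4,5} 1  {5,7} 2  {5,8} 2  {6,7} 1  {7,8} 2
  3 to go: {1,2,8} 1  {2,5,8} 3  {2,7,8} 3  {3,6,7} 1  {4,5,7} 3  {4,5,8} 3  {5,6,7} 3  {5,7,8} 6  {6,7,8} 3
  4 to go: {0,3,6,7} 1  {1,2,5,8} 4  {1,2,7,8} 4  {2,4,5,8} 6  {2,5,7,8} 12  {2,6,7,8} 6  {3,5,6,7} 4  {3,6,7,8} 4  {4,5,6,7} 6  {4,5,7,8} 12  {5,6,7,8} 12
  5 to go: {0,3,5,6,7} 5  {0,3,6,7,8} 5  {1,2,4,5,8} 10  {1,2,5,7,8} 20  {1,2,6,7,8} 10  {2,3,6,7,8} 10  {2,4,5,7,8} 30  {2,5,6,7,8} 30  {3,4,5,6,7} 10  {3,5,6,7,8} 20  {4,5,6,7,8} 30
  6 to go: {0,2,3,6,7,8} 15  {0,3,4,5,6,7} 15  {0,3,5,6,7,8} 30  {1,2,3,6,7,8} 20  {1,2,4,5,7,8} 60  {1,2,5,6,7,8} 60  {2,3,5,6,7,8} 60  {2,4,5,6,7,8} 90  {3,4,5,6,7,8} 60
  7 to go: {0,1,2,3,6,7,8} 35  {0,2,3,5,6,7,8} 105  {0,3,4,5,6,7,8} 105  {1,2,3,5,6,7,8} 140  {1,2,4,5,6,7,8} 210  {2,3,4,5,6,7,8} 210
  if 0:s drops first: 560 orders
  if 1:r drops first: 420 orders
  if 4:q drops first: 280 orders
heap linearizations: 1260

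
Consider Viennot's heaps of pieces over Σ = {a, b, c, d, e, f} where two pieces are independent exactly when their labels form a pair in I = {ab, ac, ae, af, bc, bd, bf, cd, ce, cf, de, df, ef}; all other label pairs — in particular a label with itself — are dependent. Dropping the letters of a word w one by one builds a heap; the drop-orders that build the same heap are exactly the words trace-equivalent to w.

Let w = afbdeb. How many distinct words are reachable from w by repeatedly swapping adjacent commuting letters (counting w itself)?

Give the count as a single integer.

60

drop 0:a onto floor
drop 1:f onto floor
drop 2:b onto floor
drop 3:d onto {0:a}
drop 4:e onto {2:b}
drop 5:b onto {4:e}
ground layer = {0:a, 1:f, 2:b}
drop-orders for the pieces not yet dropped (sum over which currently-grounded one goes next):
  1 to go: {1} 1  {3} 1  {5} 1
  2 to go: {0,3} 1  {1,3} 2  {1,5} 2  {3,5} 2  {4,5} 1
  3 to go: {0,1,3} 3  {0,3,5} 3  {1,3,5} 6  {1,4,5} 3  {2,4,5} 1  {3,4,5} 3
  4 to go: {0,1,3,5} 12  {0,3,4,5} 6  {1,2,4,5} 4  {1,3,4,5} 12  {2,3,4,5} 4
  if 0:a drops first: 20 orders
  if 1:f drops first: 10 orders
  if 2:b drops first: 30 orders
heap linearizations: 60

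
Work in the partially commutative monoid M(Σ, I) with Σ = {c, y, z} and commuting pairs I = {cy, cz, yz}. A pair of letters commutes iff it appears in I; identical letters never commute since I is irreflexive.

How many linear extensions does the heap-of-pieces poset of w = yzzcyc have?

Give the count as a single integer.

piece 0:y — minimal
piece 1:z — minimal
piece 2:z rests on {1:z}
piece 3:c — minimal
piece 4:y rests on {0:y}
piece 5:c rests on {3:c}
minimal pieces: {0:y, 1:z, 3:c}
ways to finish when only these pieces remain (= sum over removing one remaining piece with nothing left below it):
  1 left: {2}→1  {4}→1  {5}→1
  2 left: {0,4}→1  {1,2}→1  {2,4}→2  {2,5}→2  {3,5}→1  {4,5}→2
  3 left: {0,2,4}→3  {0,4,5}→3  {1,2,4}→3  {1,2,5}→3  {2,3,5}→3  {2,4,5}→6  {3,4,5}→3
  4 left: {0,1,2,4}→6  {0,2,4,5}→12  {0,3,4,5}→6  {1,2,3,5}→6  {1,2,4,5}→12  {2,3,4,5}→12
  placing 0:y first → 30 extensions
  placing 1:z first → 30 extensions
  placing 3:c first → 30 extensions
total linear extensions = 90

90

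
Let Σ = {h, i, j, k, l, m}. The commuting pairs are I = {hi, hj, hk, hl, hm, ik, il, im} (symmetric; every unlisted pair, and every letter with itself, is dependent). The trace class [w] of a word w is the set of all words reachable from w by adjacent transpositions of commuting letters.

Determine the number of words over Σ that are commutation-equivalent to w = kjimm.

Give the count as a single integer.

3

drop 0:k onto floor
drop 1:j onto {0:k}
drop 2:i onto {1:j}
drop 3:m onto {1:j}
drop 4:m onto {3:m}
ground layer = {0:k}
drop-orders for the pieces not yet dropped (sum over which currently-grounded one goes next):
  1 to go: {2} 1  {4} 1
  2 to go: {2,4} 2  {3,4} 1
  3 to go: {2,3,4} 3
  if 0:k drops first: 3 orders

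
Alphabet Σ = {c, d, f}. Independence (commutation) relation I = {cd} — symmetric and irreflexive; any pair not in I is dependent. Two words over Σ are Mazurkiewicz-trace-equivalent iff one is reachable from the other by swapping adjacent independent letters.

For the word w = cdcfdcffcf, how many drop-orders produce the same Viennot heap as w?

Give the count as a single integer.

6

piece 0:c — minimal
piece 1:d — minimal
piece 2:c rests on {0:c}
piece 3:f rests on {1:d, 2:c}
piece 4:d rests on {3:f}
piece 5:c rests on {3:f}
piece 6:f rests on {4:d, 5:c}
piece 7:f rests on {6:f}
piece 8:c rests on {7:f}
piece 9:f rests on {8:c}
minimal pieces: {0:c, 1:d}
ways to finish when only these pieces remain (= sum over removing one remaining piece with nothing left below it):
  1 left: {9}→1
  2 left: {8,9}→1
  3 left: {7,8,9}→1
  4 left: {6,7,8,9}→1
  5 left: {4,6,7,8,9}→1  {5,6,7,8,9}→1
  6 left: {4,5,6,7,8,9}→2
  7 left: {3,4,5,6,7,8,9}→2
  8 left: {1,3,4,5,6,7,8,9}→2  {2,3,4,5,6,7,8,9}→2
  placing 0:c first → 4 extensions
  placing 1:d first → 2 extensions
total linear extensions = 6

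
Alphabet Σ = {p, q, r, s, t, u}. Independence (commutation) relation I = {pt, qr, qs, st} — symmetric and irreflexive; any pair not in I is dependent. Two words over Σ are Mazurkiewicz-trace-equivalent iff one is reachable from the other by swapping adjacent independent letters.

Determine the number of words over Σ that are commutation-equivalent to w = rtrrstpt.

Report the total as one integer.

6

0(r) covers ∅
1(t) covers 0:r
2(r) covers 1:t
3(r) covers 2:r
4(s) covers 3:r
5(t) covers 3:r
6(p) covers 4:s
7(t) covers 5:t
floor of heap: 0:r
completions by unplaced set U, small U first (add the entries for U minus each lowest piece of U):
  |U|=1: {6}:1  {7}:1
  |U|=2: {4,6}:1  {5,7}:1  {6,7}:2
  |U|=3: {4,6,7}:3  {5,6,7}:3
  |U|=4: {4,5,6,7}:6
  |U|=5: {3,4,5,6,7}:6
  |U|=6: {2,3,4,5,6,7}:6
  start at 0(r): 6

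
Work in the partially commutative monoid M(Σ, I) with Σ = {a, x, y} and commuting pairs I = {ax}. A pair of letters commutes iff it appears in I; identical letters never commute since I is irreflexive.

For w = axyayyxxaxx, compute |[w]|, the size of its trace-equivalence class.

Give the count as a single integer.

10

piece 0:a — minimal
piece 1:x — minimal
piece 2:y rests on {0:a, 1:x}
piece 3:a rests on {2:y}
piece 4:y rests on {3:a}
piece 5:y rests on {4:y}
piece 6:x rests on {5:y}
piece 7:x rests on {6:x}
piece 8:a rests on {5:y}
piece 9:x rests on {7:x}
piece 10:x rests on {9:x}
minimal pieces: {0:a, 1:x}
ways to finish when only these pieces remain (= sum over removing one remaining piece with nothing left below it):
  1 left: {8}→1  {10}→1
  2 left: {8,10}→2  {9,10}→1
  3 left: {7,9,10}→1  {8,9,10}→3
  4 left: {6,7,9,10}→1  {7,8,9,10}→4
  5 left: {6,7,8,9,10}→5
  6 left: {5,6,7,8,9,10}→5
  7 left: {4,5,6,7,8,9,10}→5
  8 left: {3,4,5,6,7,8,9,10}→5
  9 left: {2,3,4,5,6,7,8,9,10}→5
  placing 0:a first → 5 extensions
  placing 1:x first → 5 extensions
total linear extensions = 10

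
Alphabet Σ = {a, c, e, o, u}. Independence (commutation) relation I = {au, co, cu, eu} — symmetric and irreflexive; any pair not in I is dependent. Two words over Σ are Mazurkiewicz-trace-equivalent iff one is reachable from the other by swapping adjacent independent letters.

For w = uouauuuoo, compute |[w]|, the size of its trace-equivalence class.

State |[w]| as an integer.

5

piece 0:u — minimal
piece 1:o rests on {0:u}
piece 2:u rests on {1:o}
piece 3:a rests on {1:o}
piece 4:u rests on {2:u}
piece 5:u rests on {4:u}
piece 6:u rests on {5:u}
piece 7:o rests on {3:a, 6:u}
piece 8:o rests on {7:o}
minimal pieces: {0:u}
ways to finish when only these pieces remain (= sum over removing one remaining piece with nothing left below it):
  1 left: {8}→1
  2 left: {7,8}→1
  3 left: {3,7,8}→1  {6,7,8}→1
  4 left: {3,6,7,8}→2  {5,6,7,8}→1
  5 left: {3,5,6,7,8}→3  {4,5,6,7,8}→1
  6 left: {2,4,5,6,7,8}→1  {3,4,5,6,7,8}→4
  7 left: {2,3,4,5,6,7,8}→5
  placing 0:u first → 5 extensions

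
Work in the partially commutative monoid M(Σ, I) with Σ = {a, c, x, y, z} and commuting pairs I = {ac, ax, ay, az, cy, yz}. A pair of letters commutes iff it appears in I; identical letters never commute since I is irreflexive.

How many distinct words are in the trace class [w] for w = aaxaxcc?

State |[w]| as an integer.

piece 0:a — minimal
piece 1:a rests on {0:a}
piece 2:x — minimal
piece 3:a rests on {1:a}
piece 4:x rests on {2:x}
piece 5:c rests on {4:x}
piece 6:c rests on {5:c}
minimal pieces: {0:a, 2:x}
ways to finish when only these pieces remain (= sum over removing one remaining piece with nothing left below it):
  1 left: {3}→1  {6}→1
  2 left: {1,3}→1  {3,6}→2  {5,6}→1
  3 left: {0,1,3}→1  {1,3,6}→3  {3,5,6}→3  {4,5,6}→1
  4 left: {0,1,3,6}→4  {1,3,5,6}→6  {2,4,5,6}→1  {3,4,5,6}→4
  5 left: {0,1,3,5,6}→10  {1,3,4,5,6}→10  {2,3,4,5,6}→5
  placing 0:a first → 15 extensions
  placing 2:x first → 20 extensions
total linear extensions = 35

35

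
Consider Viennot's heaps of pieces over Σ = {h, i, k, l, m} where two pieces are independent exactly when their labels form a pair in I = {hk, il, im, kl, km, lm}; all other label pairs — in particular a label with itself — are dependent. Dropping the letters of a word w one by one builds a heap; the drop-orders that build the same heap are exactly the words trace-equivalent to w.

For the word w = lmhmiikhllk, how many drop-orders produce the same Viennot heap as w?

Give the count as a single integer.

0(l) covers ∅
1(m) covers ∅
2(h) covers 0:l, 1:m
3(m) covers 2:h
4(i) covers 2:h
5(i) covers 4:i
6(k) covers 5:i
7(h) covers 3:m, 5:i
8(l) covers 7:h
9(l) covers 8:l
10(k) covers 6:k
floor of heap: 0:l, 1:m
completions by unplaced set U, small U first (add the entries for U minus each lowest piece of U):
  |U|=1: {9}:1  {10}:1
  |U|=2: {6,10}:1  {8,9}:1  {9,10}:2
  |U|=3: {6,9,10}:3  {7,8,9}:1  {8,9,10}:3
  |U|=4: {3,7,8,9}:1  {6,8,9,10}:6  {7,8,9,10}:4
  |U|=5: {3,7,8,9,10}:5  {6,7,8,9,10}:10
  |U|=6: {3,6,7,8,9,10}:15  {5,6,7,8,9,10}:10
  |U|=7: {3,5,6,7,8,9,10}:25  {4,5,6,7,8,9,10}:10
  |U|=8: {3,4,5,6,7,8,9,10}:35
  |U|=9: {2,3,4,5,6,7,8,9,10}:35
  start at 0(l): 35
  start at 1(m): 35
sum over floor = 70

70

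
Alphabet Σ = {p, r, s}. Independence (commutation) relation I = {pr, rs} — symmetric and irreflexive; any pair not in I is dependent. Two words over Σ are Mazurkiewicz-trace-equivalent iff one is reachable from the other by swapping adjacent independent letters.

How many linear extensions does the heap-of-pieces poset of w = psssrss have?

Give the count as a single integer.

#0=p has no predecessor
#1=s depends on [0:p]
#2=s depends on [1:s]
#3=s depends on [2:s]
#4=r has no predecessor
#5=s depends on [3:s]
#6=s depends on [5:s]
sources: [0:p, 4:r]
N(rest) = Σ N(rest − s) over sources s of rest; N(one piece) = 1:
  size 1 → [4]=1  [6]=1
  size 2 → [4,6]=2  [5,6]=1
  size 3 → [3,5,6]=1  [4,5,6]=3
  size 4 → [2,3,5,6]=1  [3,4,5,6]=4
  size 5 → [1,2,3,5,6]=1  [2,3,4,5,6]=5
  first=0(p) contributes 6
  first=4(r) contributes 1
|[w]| = 7

7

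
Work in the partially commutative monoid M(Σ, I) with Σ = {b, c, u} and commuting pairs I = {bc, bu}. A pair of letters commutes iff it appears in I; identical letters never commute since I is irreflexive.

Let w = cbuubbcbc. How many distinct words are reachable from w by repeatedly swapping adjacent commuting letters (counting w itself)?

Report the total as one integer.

drop 0:c onto floor
drop 1:b onto floor
drop 2:u onto {0:c}
drop 3:u onto {2:u}
drop 4:b onto {1:b}
drop 5:b onto {4:b}
drop 6:c onto {3:u}
drop 7:b onto {5:b}
drop 8:c onto {6:c}
ground layer = {0:c, 1:b}
drop-orders for the pieces not yet dropped (sum over which currently-grounded one goes next):
  1 to go: {7} 1  {8} 1
  2 to go: {5,7} 1  {6,8} 1  {7,8} 2
  3 to go: {3,6,8} 1  {4,5,7} 1  {5,7,8} 3  {6,7,8} 3
  4 to go: {1,4,5,7} 1  {2,3,6,8} 1  {3,6,7,8} 4  {4,5,7,8} 4  {5,6,7,8} 6
  5 to go: {0,2,3,6,8} 1  {1,4,5,7,8} 5  {2,3,6,7,8} 5  {3,5,6,7,8} 10  {4,5,6,7,8} 10
  6 to go: {0,2,3,6,7,8} 6  {1,4,5,6,7,8} 15  {2,3,5,6,7,8} 15  {3,4,5,6,7,8} 20
  7 to go: {0,2,3,5,6,7,8} 21  {1,3,4,5,6,7,8} 35  {2,3,4,5,6,7,8} 35
  if 0:c drops first: 70 orders
  if 1:b drops first: 56 orders
heap linearizations: 126

126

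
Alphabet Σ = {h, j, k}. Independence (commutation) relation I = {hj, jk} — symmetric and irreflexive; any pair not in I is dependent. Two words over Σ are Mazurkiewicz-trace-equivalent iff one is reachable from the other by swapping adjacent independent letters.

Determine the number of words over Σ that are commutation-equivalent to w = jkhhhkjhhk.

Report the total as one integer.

#0=j has no predecessor
#1=k has no predecessor
#2=h depends on [1:k]
#3=h depends on [2:h]
#4=h depends on [3:h]
#5=k depends on [4:h]
#6=j depends on [0:j]
#7=h depends on [5:k]
#8=h depends on [7:h]
#9=k depends on [8:h]
sources: [0:j, 1:k]
N(rest) = Σ N(rest − s) over sources s of rest; N(one piece) = 1:
  size 1 → [6]=1  [9]=1
  size 2 → [0,6]=1  [6,9]=2  [8,9]=1
  size 3 → [0,6,9]=3  [6,8,9]=3  [7,8,9]=1
  size 4 → [0,6,8,9]=6  [5,7,8,9]=1  [6,7,8,9]=4
  size 5 → [0,6,7,8,9]=10  [4,5,7,8,9]=1  [5,6,7,8,9]=5
  size 6 → [0,5,6,7,8,9]=15  [3,4,5,7,8,9]=1  [4,5,6,7,8,9]=6
  size 7 → [0,4,5,6,7,8,9]=21  [2,3,4,5,7,8,9]=1  [3,4,5,6,7,8,9]=7
  size 8 → [0,3,4,5,6,7,8,9]=28  [1,2,3,4,5,7,8,9]=1  [2,3,4,5,6,7,8,9]=8
  first=0(j) contributes 9
  first=1(k) contributes 36
|[w]| = 45

45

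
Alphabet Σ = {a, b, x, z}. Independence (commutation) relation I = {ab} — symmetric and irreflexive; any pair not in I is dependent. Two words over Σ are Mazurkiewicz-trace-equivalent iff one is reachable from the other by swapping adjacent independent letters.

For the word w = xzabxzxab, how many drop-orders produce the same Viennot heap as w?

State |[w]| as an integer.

4

#0=x has no predecessor
#1=z depends on [0:x]
#2=a depends on [1:z]
#3=b depends on [1:z]
#4=x depends on [2:a, 3:b]
#5=z depends on [4:x]
#6=x depends on [5:z]
#7=a depends on [6:x]
#8=b depends on [6:x]
sources: [0:x]
N(rest) = Σ N(rest − s) over sources s of rest; N(one piece) = 1:
  size 1 → [7]=1  [8]=1
  size 2 → [7,8]=2
  size 3 → [6,7,8]=2
  size 4 → [5,6,7,8]=2
  size 5 → [4,5,6,7,8]=2
  size 6 → [2,4,5,6,7,8]=2  [3,4,5,6,7,8]=2
  size 7 → [2,3,4,5,6,7,8]=4
  first=0(x) contributes 4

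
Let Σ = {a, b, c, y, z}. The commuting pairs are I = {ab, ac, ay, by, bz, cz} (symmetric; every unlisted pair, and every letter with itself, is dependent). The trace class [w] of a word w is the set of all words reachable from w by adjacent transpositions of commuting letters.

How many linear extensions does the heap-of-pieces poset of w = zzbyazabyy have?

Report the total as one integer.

270

#0=z has no predecessor
#1=z depends on [0:z]
#2=b has no predecessor
#3=y depends on [1:z]
#4=a depends on [1:z]
#5=z depends on [3:y, 4:a]
#6=a depends on [5:z]
#7=b depends on [2:b]
#8=y depends on [5:z]
#9=y depends on [8:y]
sources: [0:z, 2:b]
N(rest) = Σ N(rest − s) over sources s of rest; N(one piece) = 1:
  size 1 → [6]=1  [7]=1  [9]=1
  size 2 → [2,7]=1  [6,7]=2  [6,9]=2  [7,9]=2  [8,9]=1
  size 3 → [2,6,7]=3  [2,7,9]=3  [6,7,9]=6  [6,8,9]=3  [7,8,9]=3
  size 4 → [2,6,7,9]=12  [2,7,8,9]=6  [5,6,8,9]=3  [6,7,8,9]=12
  size 5 → [2,6,7,8,9]=30  [3,5,6,8,9]=3  [4,5,6,8,9]=3  [5,6,7,8,9]=15
  size 6 → [2,5,6,7,8,9]=45  [3,4,5,6,8,9]=6  [3,5,6,7,8,9]=18  [4,5,6,7,8,9]=18
  size 7 → [1,3,4,5,6,8,9]=6  [2,3,5,6,7,8,9]=63  [2,4,5,6,7,8,9]=63  [3,4,5,6,7,8,9]=42
  size 8 → [0,1,3,4,5,6,8,9]=6  [1,3,4,5,6,7,8,9]=48  [2,3,4,5,6,7,8,9]=168
  first=0(z) contributes 216
  first=2(b) contributes 54
|[w]| = 270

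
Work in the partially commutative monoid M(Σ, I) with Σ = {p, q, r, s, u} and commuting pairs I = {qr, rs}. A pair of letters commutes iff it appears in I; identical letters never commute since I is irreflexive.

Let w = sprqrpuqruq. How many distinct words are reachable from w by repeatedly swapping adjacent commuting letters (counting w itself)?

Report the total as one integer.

0(s) covers ∅
1(p) covers 0:s
2(r) covers 1:p
3(q) covers 1:p
4(r) covers 2:r
5(p) covers 3:q, 4:r
6(u) covers 5:p
7(q) covers 6:u
8(r) covers 6:u
9(u) covers 7:q, 8:r
10(q) covers 9:u
floor of heap: 0:s
completions by unplaced set U, small U first (add the entries for U minus each lowest piece of U):
  |U|=1: {10}:1
  |U|=2: {9,10}:1
  |U|=3: {7,9,10}:1  {8,9,10}:1
  |U|=4: {7,8,9,10}:2
  |U|=5: {6,7,8,9,10}:2
  |U|=6: {5,6,7,8,9,10}:2
  |U|=7: {3,5,6,7,8,9,10}:2  {4,5,6,7,8,9,10}:2
  |U|=8: {2,4,5,6,7,8,9,10}:2  {3,4,5,6,7,8,9,10}:4
  |U|=9: {2,3,4,5,6,7,8,9,10}:6
  start at 0(s): 6

6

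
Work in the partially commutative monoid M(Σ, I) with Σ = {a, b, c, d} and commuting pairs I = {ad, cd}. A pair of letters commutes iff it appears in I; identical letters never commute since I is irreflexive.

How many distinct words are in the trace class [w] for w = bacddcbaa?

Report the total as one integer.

10

#0=b has no predecessor
#1=a depends on [0:b]
#2=c depends on [1:a]
#3=d depends on [0:b]
#4=d depends on [3:d]
#5=c depends on [2:c]
#6=b depends on [4:d, 5:c]
#7=a depends on [6:b]
#8=a depends on [7:a]
sources: [0:b]
N(rest) = Σ N(rest − s) over sources s of rest; N(one piece) = 1:
  size 1 → [8]=1
  size 2 → [7,8]=1
  size 3 → [6,7,8]=1
  size 4 → [4,6,7,8]=1  [5,6,7,8]=1
  size 5 → [2,5,6,7,8]=1  [3,4,6,7,8]=1  [4,5,6,7,8]=2
  size 6 → [1,2,5,6,7,8]=1  [2,4,5,6,7,8]=3  [3,4,5,6,7,8]=3
  size 7 → [1,2,4,5,6,7,8]=4  [2,3,4,5,6,7,8]=6
  first=0(b) contributes 10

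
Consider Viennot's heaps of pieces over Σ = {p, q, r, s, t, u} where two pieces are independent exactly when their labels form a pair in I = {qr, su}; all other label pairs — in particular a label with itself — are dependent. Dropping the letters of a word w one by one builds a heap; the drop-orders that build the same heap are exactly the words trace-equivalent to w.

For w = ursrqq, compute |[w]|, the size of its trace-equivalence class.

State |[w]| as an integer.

3

drop 0:u onto floor
drop 1:r onto {0:u}
drop 2:s onto {1:r}
drop 3:r onto {2:s}
drop 4:q onto {2:s}
drop 5:q onto {4:q}
ground layer = {0:u}
drop-orders for the pieces not yet dropped (sum over which currently-grounded one goes next):
  1 to go: {3} 1  {5} 1
  2 to go: {3,5} 2  {4,5} 1
  3 to go: {3,4,5} 3
  4 to go: {2,3,4,5} 3
  if 0:u drops first: 3 orders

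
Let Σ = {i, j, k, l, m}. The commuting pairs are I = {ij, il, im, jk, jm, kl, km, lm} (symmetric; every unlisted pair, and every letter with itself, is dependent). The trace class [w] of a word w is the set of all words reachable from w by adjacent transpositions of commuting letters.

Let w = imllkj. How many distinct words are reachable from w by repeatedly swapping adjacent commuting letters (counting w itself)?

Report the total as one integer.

drop 0:i onto floor
drop 1:m onto floor
drop 2:l onto floor
drop 3:l onto {2:l}
drop 4:k onto {0:i}
drop 5:j onto {3:l}
ground layer = {0:i, 1:m, 2:l}
drop-orders for the pieces not yet dropped (sum over which currently-grounded one goes next):
  1 to go: {1} 1  {4} 1  {5} 1
  2 to go: {0,4} 1  {1,4} 2  {1,5} 2  {3,5} 1  {4,5} 2
  3 to go: {0,1,4} 3  {0,4,5} 3  {1,3,5} 3  {1,4,5} 6  {2,3,5} 1  {3,4,5} 3
  4 to go: {0,1,4,5} 12  {0,3,4,5} 6  {1,2,3,5} 4  {1,3,4,5} 12  {2,3,4,5} 4
  if 0:i drops first: 20 orders
  if 1:m drops first: 10 orders
  if 2:l drops first: 30 orders
heap linearizations: 60

60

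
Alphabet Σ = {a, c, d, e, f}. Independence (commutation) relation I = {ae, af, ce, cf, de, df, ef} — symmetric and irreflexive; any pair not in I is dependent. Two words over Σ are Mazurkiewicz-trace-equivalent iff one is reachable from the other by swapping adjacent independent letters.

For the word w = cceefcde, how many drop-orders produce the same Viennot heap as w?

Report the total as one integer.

piece 0:c — minimal
piece 1:c rests on {0:c}
piece 2:e — minimal
piece 3:e rests on {2:e}
piece 4:f — minimal
piece 5:c rests on {1:c}
piece 6:d rests on {5:c}
piece 7:e rests on {3:e}
minimal pieces: {0:c, 2:e, 4:f}
ways to finish when only these pieces remain (= sum over removing one remaining piece with nothing left below it):
  1 left: {4}→1  {6}→1  {7}→1
  2 left: {3,7}→1  {4,6}→2  {4,7}→2  {5,6}→1  {6,7}→2
  3 left: {1,5,6}→1  {2,3,7}→1  {3,4,7}→3  {3,6,7}→3  {4,5,6}→3  {4,6,7}→6  {5,6,7}→3
  4 left: {0,1,5,6}→1  {1,4,5,6}→4  {1,5,6,7}→4  {2,3,4,7}→4  {2,3,6,7}→4  {3,4,6,7}→12  {3,5,6,7}→6  {4,5,6,7}→12
  5 left: {0,1,4,5,6}→5  {0,1,5,6,7}→5  {1,3,5,6,7}→10  {1,4,5,6,7}→20  {2,3,4,6,7}→20  {2,3,5,6,7}→10  {3,4,5,6,7}→30
  6 left: {0,1,3,5,6,7}→15  {0,1,4,5,6,7}→30  {1,2,3,5,6,7}→20  {1,3,4,5,6,7}→60  {2,3,4,5,6,7}→60
  placing 0:c first → 140 extensions
  placing 2:e first → 105 extensions
  placing 4:f first → 35 extensions
total linear extensions = 280

280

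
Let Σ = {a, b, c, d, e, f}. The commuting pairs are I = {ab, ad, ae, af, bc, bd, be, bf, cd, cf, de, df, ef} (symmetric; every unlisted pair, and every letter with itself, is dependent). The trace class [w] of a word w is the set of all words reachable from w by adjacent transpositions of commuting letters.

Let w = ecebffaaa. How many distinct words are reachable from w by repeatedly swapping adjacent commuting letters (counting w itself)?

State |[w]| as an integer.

1008

drop 0:e onto floor
drop 1:c onto {0:e}
drop 2:e onto {1:c}
drop 3:b onto floor
drop 4:f onto floor
drop 5:f onto {4:f}
drop 6:a onto {1:c}
drop 7:a onto {6:a}
drop 8:a onto {7:a}
ground layer = {0:e, 3:b, 4:f}
drop-orders for the pieces not yet dropped (sum over which currently-grounded one goes next):
  1 to go: {2} 1  {3} 1  {5} 1  {8} 1
  2 to go: {2,3} 2  {2,5} 2  {2,8} 2  {3,5} 2  {3,8} 2  {4,5} 1  {5,8} 2  {7,8} 1
  3 to go: {2,3,5} 6  {2,3,8} 6  {2,4,5} 3  {2,5,8} 6  {2,7,8} 3  {3,4,5} 3  {3,5,8} 6  {3,7,8} 3  {4,5,8} 3  {5,7,8} 3  {6,7,8} 1
  4 to go: {2,3,4,5} 12  {2,3,5,8} 24  {2,3,7,8} 12  {2,4,5,8} 12  {2,5,7,8} 12  {2,6,7,8} 4  {3,4,5,8} 12  {3,5,7,8} 12  {3,6,7,8} 4  {4,5,7,8} 6  {5,6,7,8} 4
  5 to go: {1,2,6,7,8} 4  {2,3,4,5,8} 60  {2,3,5,7,8} 60  {2,3,6,7,8} 20  {2,4,5,7,8} 30  {2,5,6,7,8} 20  {3,4,5,7,8} 30  {3,5,6,7,8} 20  {4,5,6,7,8} 10
  6 to go: {0,1,2,6,7,8} 4  {1,2,3,6,7,8} 24  {1,2,5,6,7,8} 24  {2,3,4,5,7,8} 180  {2,3,5,6,7,8} 120  {2,4,5,6,7,8} 60  {3,4,5,6,7,8} 60
  7 to go: {0,1,2,3,6,7,8} 28  {0,1,2,5,6,7,8} 28  {1,2,3,5,6,7,8} 168  {1,2,4,5,6,7,8} 84  {2,3,4,5,6,7,8} 420
  if 0:e drops first: 672 orders
  if 3:b drops first: 112 orders
  if 4:f drops first: 224 orders
heap linearizations: 1008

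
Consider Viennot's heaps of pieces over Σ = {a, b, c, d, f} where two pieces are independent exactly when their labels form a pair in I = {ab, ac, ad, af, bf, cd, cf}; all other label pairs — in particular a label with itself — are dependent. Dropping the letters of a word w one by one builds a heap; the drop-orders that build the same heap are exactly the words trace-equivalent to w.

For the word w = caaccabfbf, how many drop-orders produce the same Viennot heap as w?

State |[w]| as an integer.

piece 0:c — minimal
piece 1:a — minimal
piece 2:a rests on {1:a}
piece 3:c rests on {0:c}
piece 4:c rests on {3:c}
piece 5:a rests on {2:a}
piece 6:b rests on {4:c}
piece 7:f — minimal
piece 8:b rests on {6:b}
piece 9:f rests on {7:f}
minimal pieces: {0:c, 1:a, 7:f}
ways to finish when only these pieces remain (= sum over removing one remaining piece with nothing left below it):
  1 left: {5}→1  {8}→1  {9}→1
  2 left: {2,5}→1  {5,8}→2  {5,9}→2  {6,8}→1  {7,9}→1  {8,9}→2
  3 left: {1,2,5}→1  {2,5,8}→3  {2,5,9}→3  {4,6,8}→1  {5,6,8}→3  {5,7,9}→3  {5,8,9}→6  {6,8,9}→3  {7,8,9}→3
  4 left: {1,2,5,8}→4  {1,2,5,9}→4  {2,5,6,8}→6  {2,5,7,9}→6  {2,5,8,9}→12  {3,4,6,8}→1  {4,5,6,8}→4  {4,6,8,9}→4  {5,6,8,9}→12  {5,7,8,9}→12  {6,7,8,9}→6
  5 left: {0,3,4,6,8}→1  {1,2,5,6,8}→10  {1,2,5,7,9}→10  {1,2,5,8,9}→20  {2,4,5,6,8}→10  {2,5,6,8,9}→30  {2,5,7,8,9}→30  {3,4,5,6,8}→5  {3,4,6,8,9}→5  {4,5,6,8,9}→20  {4,6,7,8,9}→10  {5,6,7,8,9}→30
  6 left: {0,3,4,5,6,8}→6  {0,3,4,6,8,9}→6  {1,2,4,5,6,8}→20  {1,2,5,6,8,9}→60  {1,2,5,7,8,9}→60  {2,3,4,5,6,8}→15  {2,4,5,6,8,9}→60  {2,5,6,7,8,9}→90  {3,4,5,6,8,9}→30  {3,4,6,7,8,9}→15  {4,5,6,7,8,9}→60
  7 left: {0,2,3,4,5,6,8}→21  {0,3,4,5,6,8,9}→42  {0,3,4,6,7,8,9}→21  {1,2,3,4,5,6,8}→35  {1,2,4,5,6,8,9}→140  {1,2,5,6,7,8,9}→210  {2,3,4,5,6,8,9}→105  {2,4,5,6,7,8,9}→210  {3,4,5,6,7,8,9}→105
  8 left: {0,1,2,3,4,5,6,8}→56  {0,2,3,4,5,6,8,9}→168  {0,3,4,5,6,7,8,9}→168  {1,2,3,4,5,6,8,9}→280  {1,2,4,5,6,7,8,9}→560  {2,3,4,5,6,7,8,9}→420
  placing 0:c first → 1260 extensions
  placing 1:a first → 756 extensions
  placing 7:f first → 504 extensions
total linear extensions = 2520

2520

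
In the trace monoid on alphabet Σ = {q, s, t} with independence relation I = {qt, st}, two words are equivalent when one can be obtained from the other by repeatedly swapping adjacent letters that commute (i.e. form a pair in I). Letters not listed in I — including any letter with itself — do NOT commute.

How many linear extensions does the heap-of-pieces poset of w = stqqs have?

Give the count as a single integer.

piece 0:s — minimal
piece 1:t — minimal
piece 2:q rests on {0:s}
piece 3:q rests on {2:q}
piece 4:s rests on {3:q}
minimal pieces: {0:s, 1:t}
ways to finish when only these pieces remain (= sum over removing one remaining piece with nothing left below it):
  1 left: {1}→1  {4}→1
  2 left: {1,4}→2  {3,4}→1
  3 left: {1,3,4}→3  {2,3,4}→1
  placing 0:s first → 4 extensions
  placing 1:t first → 1 extensions
total linear extensions = 5

5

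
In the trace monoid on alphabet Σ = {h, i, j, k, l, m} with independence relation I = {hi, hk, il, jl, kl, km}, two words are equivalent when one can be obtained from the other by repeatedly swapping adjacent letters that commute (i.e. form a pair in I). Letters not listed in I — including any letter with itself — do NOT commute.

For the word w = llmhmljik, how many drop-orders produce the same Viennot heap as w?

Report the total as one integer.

piece 0:l — minimal
piece 1:l rests on {0:l}
piece 2:m rests on {1:l}
piece 3:h rests on {2:m}
piece 4:m rests on {3:h}
piece 5:l rests on {4:m}
piece 6:j rests on {4:m}
piece 7:i rests on {6:j}
piece 8:k rests on {7:i}
minimal pieces: {0:l}
ways to finish when only these pieces remain (= sum over removing one remaining piece with nothing left below it):
  1 left: {5}→1  {8}→1
  2 left: {5,8}→2  {7,8}→1
  3 left: {5,7,8}→3  {6,7,8}→1
  4 left: {5,6,7,8}→4
  5 left: {4,5,6,7,8}→4
  6 left: {3,4,5,6,7,8}→4
  7 left: {2,3,4,5,6,7,8}→4
  placing 0:l first → 4 extensions

4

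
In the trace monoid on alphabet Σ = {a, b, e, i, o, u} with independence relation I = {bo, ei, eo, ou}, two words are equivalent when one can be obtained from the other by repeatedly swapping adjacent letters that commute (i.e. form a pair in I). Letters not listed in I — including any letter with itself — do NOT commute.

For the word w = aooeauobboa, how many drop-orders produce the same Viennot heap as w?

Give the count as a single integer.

0(a) covers ∅
1(o) covers 0:a
2(o) covers 1:o
3(e) covers 0:a
4(a) covers 2:o, 3:e
5(u) covers 4:a
6(o) covers 4:a
7(b) covers 5:u
8(b) covers 7:b
9(o) covers 6:o
10(a) covers 8:b, 9:o
floor of heap: 0:a
completions by unplaced set U, small U first (add the entries for U minus each lowest piece of U):
  |U|=1: {10}:1
  |U|=2: {8,10}:1  {9,10}:1
  |U|=3: {6,9,10}:1  {7,8,10}:1  {8,9,10}:2
  |U|=4: {5,7,8,10}:1  {6,8,9,10}:3  {7,8,9,10}:3
  |U|=5: {5,7,8,9,10}:4  {6,7,8,9,10}:6
  |U|=6: {5,6,7,8,9,10}:10
  |U|=7: {4,5,6,7,8,9,10}:10
  |U|=8: {2,4,5,6,7,8,9,10}:10  {3,4,5,6,7,8,9,10}:10
  |U|=9: {1,2,4,5,6,7,8,9,10}:10  {2,3,4,5,6,7,8,9,10}:20
  start at 0(a): 30

30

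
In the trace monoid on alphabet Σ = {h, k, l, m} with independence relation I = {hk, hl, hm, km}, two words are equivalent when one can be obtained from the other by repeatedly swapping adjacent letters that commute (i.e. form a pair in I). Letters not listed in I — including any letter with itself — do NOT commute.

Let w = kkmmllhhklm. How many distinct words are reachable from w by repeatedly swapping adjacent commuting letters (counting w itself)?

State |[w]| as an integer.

piece 0:k — minimal
piece 1:k rests on {0:k}
piece 2:m — minimal
piece 3:m rests on {2:m}
piece 4:l rests on {1:k, 3:m}
piece 5:l rests on {4:l}
piece 6:h — minimal
piece 7:h rests on {6:h}
piece 8:k rests on {5:l}
piece 9:l rests on {8:k}
piece 10:m rests on {9:l}
minimal pieces: {0:k, 2:m, 6:h}
ways to finish when only these pieces remain (= sum over removing one remaining piece with nothing left below it):
  1 left: {7}→1  {10}→1
  2 left: {6,7}→1  {7,10}→2  {9,10}→1
  3 left: {6,7,10}→3  {7,9,10}→3  {8,9,10}→1
  4 left: {5,8,9,10}→1  {6,7,9,10}→6  {7,8,9,10}→4
  5 left: {4,5,8,9,10}→1  {5,7,8,9,10}→5  {6,7,8,9,10}→10
  6 left: {1,4,5,8,9,10}→1  {3,4,5,8,9,10}→1  {4,5,7,8,9,10}→6  {5,6,7,8,9,10}→15
  7 left: {0,1,4,5,8,9,10}→1  {1,3,4,5,8,9,10}→2  {1,4,5,7,8,9,10}→7  {2,3,4,5,8,9,10}→1  {3,4,5,7,8,9,10}→7  {4,5,6,7,8,9,10}→21
  8 left: {0,1,3,4,5,8,9,10}→3  {0,1,4,5,7,8,9,10}→8  {1,2,3,4,5,8,9,10}→3  {1,3,4,5,7,8,9,10}→16  {1,4,5,6,7,8,9,10}→28  {2,3,4,5,7,8,9,10}→8  {3,4,5,6,7,8,9,10}→28
  9 left: {0,1,2,3,4,5,8,9,10}→6  {0,1,3,4,5,7,8,9,10}→27  {0,1,4,5,6,7,8,9,10}→36  {1,2,3,4,5,7,8,9,10}→27  {1,3,4,5,6,7,8,9,10}→72  {2,3,4,5,6,7,8,9,10}→36
  placing 0:k first → 135 extensions
  placing 2:m first → 135 extensions
  placing 6:h first → 60 extensions
total linear extensions = 330

330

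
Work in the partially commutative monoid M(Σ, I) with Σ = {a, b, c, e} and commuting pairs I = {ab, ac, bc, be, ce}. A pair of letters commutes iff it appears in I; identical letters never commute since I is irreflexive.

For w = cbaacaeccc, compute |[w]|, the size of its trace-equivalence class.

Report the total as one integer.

#0=c has no predecessor
#1=b has no predecessor
#2=a has no predecessor
#3=a depends on [2:a]
#4=c depends on [0:c]
#5=a depends on [3:a]
#6=e depends on [5:a]
#7=c depends on [4:c]
#8=c depends on [7:c]
#9=c depends on [8:c]
sources: [0:c, 1:b, 2:a]
N(rest) = Σ N(rest − s) over sources s of rest; N(one piece) = 1:
  size 1 → [1]=1  [6]=1  [9]=1
  size 2 → [1,6]=2  [1,9]=2  [5,6]=1  [6,9]=2  [8,9]=1
  size 3 → [1,5,6]=3  [1,6,9]=6  [1,8,9]=3  [3,5,6]=1  [5,6,9]=3  [6,8,9]=3  [7,8,9]=1
  size 4 → [1,3,5,6]=4  [1,5,6,9]=12  [1,6,8,9]=12  [1,7,8,9]=4  [2,3,5,6]=1  [3,5,6,9]=4  [4,7,8,9]=1  [5,6,8,9]=6  [6,7,8,9]=4
  size 5 → [0,4,7,8,9]=1  [1,2,3,5,6]=5  [1,3,5,6,9]=20  [1,4,7,8,9]=5  [1,5,6,8,9]=30  [1,6,7,8,9]=20  [2,3,5,6,9]=5  [3,5,6,8,9]=10  [4,6,7,8,9]=5  [5,6,7,8,9]=10
  size 6 → [0,1,4,7,8,9]=6  [0,4,6,7,8,9]=6  [1,2,3,5,6,9]=30  [1,3,5,6,8,9]=60  [1,4,6,7,8,9]=30  [1,5,6,7,8,9]=60  [2,3,5,6,8,9]=15  [3,5,6,7,8,9]=20  [4,5,6,7,8,9]=15
  size 7 → [0,1,4,6,7,8,9]=42  [0,4,5,6,7,8,9]=21  [1,2,3,5,6,8,9]=105  [1,3,5,6,7,8,9]=140  [1,4,5,6,7,8,9]=105  [2,3,5,6,7,8,9]=35  [3,4,5,6,7,8,9]=35
  size 8 → [0,1,4,5,6,7,8,9]=168  [0,3,4,5,6,7,8,9]=56  [1,2,3,5,6,7,8,9]=280  [1,3,4,5,6,7,8,9]=280  [2,3,4,5,6,7,8,9]=70
  first=0(c) contributes 630
  first=1(b) contributes 126
  first=2(a) contributes 504
|[w]| = 1260

1260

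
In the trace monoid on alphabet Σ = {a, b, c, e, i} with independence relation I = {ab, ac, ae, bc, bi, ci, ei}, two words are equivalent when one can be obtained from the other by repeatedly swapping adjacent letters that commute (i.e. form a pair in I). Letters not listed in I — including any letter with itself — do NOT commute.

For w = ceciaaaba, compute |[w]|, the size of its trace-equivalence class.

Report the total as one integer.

0(c) covers ∅
1(e) covers 0:c
2(c) covers 1:e
3(i) covers ∅
4(a) covers 3:i
5(a) covers 4:a
6(a) covers 5:a
7(b) covers 1:e
8(a) covers 6:a
floor of heap: 0:c, 3:i
completions by unplaced set U, small U first (add the entries for U minus each lowest piece of U):
  |U|=1: {2}:1  {7}:1  {8}:1
  |U|=2: {2,7}:2  {2,8}:2  {6,8}:1  {7,8}:2
  |U|=3: {1,2,7}:2  {2,6,8}:3  {2,7,8}:6  {5,6,8}:1  {6,7,8}:3
  |U|=4: {0,1,2,7}:2  {1,2,7,8}:8  {2,5,6,8}:4  {2,6,7,8}:12  {4,5,6,8}:1  {5,6,7,8}:4
  |U|=5: {0,1,2,7,8}:10  {1,2,6,7,8}:20  {2,4,5,6,8}:5  {2,5,6,7,8}:20  {3,4,5,6,8}:1  {4,5,6,7,8}:5
  |U|=6: {0,1,2,6,7,8}:30  {1,2,5,6,7,8}:40  {2,3,4,5,6,8}:6  {2,4,5,6,7,8}:30  {3,4,5,6,7,8}:6
  |U|=7: {0,1,2,5,6,7,8}:70  {1,2,4,5,6,7,8}:70  {2,3,4,5,6,7,8}:42
  start at 0(c): 112
  start at 3(i): 140
sum over floor = 252

252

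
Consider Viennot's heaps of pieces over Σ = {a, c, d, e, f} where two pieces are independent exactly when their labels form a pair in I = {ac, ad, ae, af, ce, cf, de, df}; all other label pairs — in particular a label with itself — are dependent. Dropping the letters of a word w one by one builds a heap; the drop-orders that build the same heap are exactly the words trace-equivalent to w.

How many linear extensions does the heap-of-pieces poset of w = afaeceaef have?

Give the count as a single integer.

0(a) covers ∅
1(f) covers ∅
2(a) covers 0:a
3(e) covers 1:f
4(c) covers ∅
5(e) covers 3:e
6(a) covers 2:a
7(e) covers 5:e
8(f) covers 7:e
floor of heap: 0:a, 1:f, 4:c
completions by unplaced set U, small U first (add the entries for U minus each lowest piece of U):
  |U|=1: {4}:1  {6}:1  {8}:1
  |U|=2: {2,6}:1  {4,6}:2  {4,8}:2  {6,8}:2  {7,8}:1
  |U|=3: {0,2,6}:1  {2,4,6}:3  {2,6,8}:3  {4,6,8}:6  {4,7,8}:3  {5,7,8}:1  {6,7,8}:3
  |U|=4: {0,2,4,6}:4  {0,2,6,8}:4  {2,4,6,8}:12  {2,6,7,8}:6  {3,5,7,8}:1  {4,5,7,8}:4  {4,6,7,8}:12  {5,6,7,8}:4
  |U|=5: {0,2,4,6,8}:20  {0,2,6,7,8}:10  {1,3,5,7,8}:1  {2,4,6,7,8}:30  {2,5,6,7,8}:10  {3,4,5,7,8}:5  {3,5,6,7,8}:5  {4,5,6,7,8}:20
  |U|=6: {0,2,4,6,7,8}:60  {0,2,5,6,7,8}:20  {1,3,4,5,7,8}:6  {1,3,5,6,7,8}:6  {2,3,5,6,7,8}:15  {2,4,5,6,7,8}:60  {3,4,5,6,7,8}:30
  |U|=7: {0,2,3,5,6,7,8}:35  {0,2,4,5,6,7,8}:140  {1,2,3,5,6,7,8}:21  {1,3,4,5,6,7,8}:42  {2,3,4,5,6,7,8}:105
  start at 0(a): 168
  start at 1(f): 280
  start at 4(c): 56
sum over floor = 504

504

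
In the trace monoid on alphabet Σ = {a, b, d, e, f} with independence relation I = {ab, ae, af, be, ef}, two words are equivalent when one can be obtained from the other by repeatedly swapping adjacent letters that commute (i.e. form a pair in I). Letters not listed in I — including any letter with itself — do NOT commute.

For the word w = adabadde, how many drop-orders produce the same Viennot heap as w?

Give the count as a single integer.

3

piece 0:a — minimal
piece 1:d rests on {0:a}
piece 2:a rests on {1:d}
piece 3:b rests on {1:d}
piece 4:a rests on {2:a}
piece 5:d rests on {3:b, 4:a}
piece 6:d rests on {5:d}
piece 7:e rests on {6:d}
minimal pieces: {0:a}
ways to finish when only these pieces remain (= sum over removing one remaining piece with nothing left below it):
  1 left: {7}→1
  2 left: {6,7}→1
  3 left: {5,6,7}→1
  4 left: {3,5,6,7}→1  {4,5,6,7}→1
  5 left: {2,4,5,6,7}→1  {3,4,5,6,7}→2
  6 left: {2,3,4,5,6,7}→3
  placing 0:a first → 3 extensions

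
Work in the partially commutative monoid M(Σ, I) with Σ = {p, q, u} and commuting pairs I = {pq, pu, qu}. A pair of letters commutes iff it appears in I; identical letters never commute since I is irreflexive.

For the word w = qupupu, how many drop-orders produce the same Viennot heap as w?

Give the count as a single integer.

drop 0:q onto floor
drop 1:u onto floor
drop 2:p onto floor
drop 3:u onto {1:u}
drop 4:p onto {2:p}
drop 5:u onto {3:u}
ground layer = {0:q, 1:u, 2:p}
drop-orders for the pieces not yet dropped (sum over which currently-grounded one goes next):
  1 to go: {0} 1  {4} 1  {5} 1
  2 to go: {0,4} 2  {0,5} 2  {2,4} 1  {3,5} 1  {4,5} 2
  3 to go: {0,2,4} 3  {0,3,5} 3  {0,4,5} 6  {1,3,5} 1  {2,4,5} 3  {3,4,5} 3
  4 to go: {0,1,3,5} 4  {0,2,4,5} 12  {0,3,4,5} 12  {1,3,4,5} 4  {2,3,4,5} 6
  if 0:q drops first: 10 orders
  if 1:u drops first: 30 orders
  if 2:p drops first: 20 orders
heap linearizations: 60

60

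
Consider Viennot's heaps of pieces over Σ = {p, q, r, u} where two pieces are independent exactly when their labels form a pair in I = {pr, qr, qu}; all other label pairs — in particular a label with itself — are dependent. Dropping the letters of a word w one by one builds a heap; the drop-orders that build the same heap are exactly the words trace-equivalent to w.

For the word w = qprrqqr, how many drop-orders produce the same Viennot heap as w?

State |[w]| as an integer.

35

0(q) covers ∅
1(p) covers 0:q
2(r) covers ∅
3(r) covers 2:r
4(q) covers 1:p
5(q) covers 4:q
6(r) covers 3:r
floor of heap: 0:q, 2:r
completions by unplaced set U, small U first (add the entries for U minus each lowest piece of U):
  |U|=1: {5}:1  {6}:1
  |U|=2: {3,6}:1  {4,5}:1  {5,6}:2
  |U|=3: {1,4,5}:1  {2,3,6}:1  {3,5,6}:3  {4,5,6}:3
  |U|=4: {0,1,4,5}:1  {1,4,5,6}:4  {2,3,5,6}:4  {3,4,5,6}:6
  |U|=5: {0,1,4,5,6}:5  {1,3,4,5,6}:10  {2,3,4,5,6}:10
  start at 0(q): 20
  start at 2(r): 15
sum over floor = 35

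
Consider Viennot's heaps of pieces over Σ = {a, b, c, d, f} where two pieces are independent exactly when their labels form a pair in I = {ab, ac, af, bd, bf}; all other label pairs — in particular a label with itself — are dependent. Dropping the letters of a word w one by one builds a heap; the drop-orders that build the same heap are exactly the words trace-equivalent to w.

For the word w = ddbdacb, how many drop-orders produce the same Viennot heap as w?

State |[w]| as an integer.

drop 0:d onto floor
drop 1:d onto {0:d}
drop 2:b onto floor
drop 3:d onto {1:d}
drop 4:a onto {3:d}
drop 5:c onto {2:b, 3:d}
drop 6:b onto {5:c}
ground layer = {0:d, 2:b}
drop-orders for the pieces not yet dropped (sum over which currently-grounded one goes next):
  1 to go: {4} 1  {6} 1
  2 to go: {4,6} 2  {5,6} 1
  3 to go: {2,5,6} 1  {4,5,6} 3
  4 to go: {2,4,5,6} 4  {3,4,5,6} 3
  5 to go: {1,3,4,5,6} 3  {2,3,4,5,6} 7
  if 0:d drops first: 10 orders
  if 2:b drops first: 3 orders
heap linearizations: 13

13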